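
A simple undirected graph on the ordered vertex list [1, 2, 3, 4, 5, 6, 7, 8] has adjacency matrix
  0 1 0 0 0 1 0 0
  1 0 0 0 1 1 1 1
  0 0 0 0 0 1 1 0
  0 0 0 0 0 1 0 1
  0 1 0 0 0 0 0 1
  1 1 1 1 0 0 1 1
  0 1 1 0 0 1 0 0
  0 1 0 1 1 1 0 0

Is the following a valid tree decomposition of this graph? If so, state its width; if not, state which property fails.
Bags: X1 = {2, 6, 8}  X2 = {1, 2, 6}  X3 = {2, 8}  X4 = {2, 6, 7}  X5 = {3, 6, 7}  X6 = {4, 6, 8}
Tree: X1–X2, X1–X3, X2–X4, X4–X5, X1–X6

A tree decomposition must satisfy three properties: every vertex lies in some bag; for every edge, both endpoints lie together in some bag; and for every vertex, the bags containing it form a connected subtree. Here vertex 5 appears in no bag, so the decomposition is invalid.

No — vertex 5 appears in no bag.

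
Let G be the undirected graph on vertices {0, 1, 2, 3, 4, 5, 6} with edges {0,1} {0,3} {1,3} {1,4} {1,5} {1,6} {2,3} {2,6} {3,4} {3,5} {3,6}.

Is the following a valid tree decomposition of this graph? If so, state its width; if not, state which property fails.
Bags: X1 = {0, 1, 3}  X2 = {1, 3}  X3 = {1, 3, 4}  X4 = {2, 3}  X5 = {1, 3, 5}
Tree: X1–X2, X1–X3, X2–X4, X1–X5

A tree decomposition must satisfy three properties: every vertex lies in some bag; for every edge, both endpoints lie together in some bag; and for every vertex, the bags containing it form a connected subtree. Here vertex 6 appears in no bag, so the decomposition is invalid.

No — vertex 6 appears in no bag.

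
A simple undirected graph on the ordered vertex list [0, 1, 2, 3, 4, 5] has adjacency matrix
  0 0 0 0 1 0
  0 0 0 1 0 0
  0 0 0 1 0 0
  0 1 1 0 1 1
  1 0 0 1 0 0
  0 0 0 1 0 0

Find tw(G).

1

A width-1 tree decomposition is:
Bags: B1 = {1, 3}  B2 = {3, 4}  B3 = {3, 5}  B4 = {0, 4}  B5 = {2, 3}
Tree: B1–B2, B1–B3, B2–B4, B1–B5
The largest bag has 2 vertices, giving width 1; this decomposition certifies tw(G) ≤ 1. Any graph with an edge has treewidth ≥ 1, and G has the edge 3–1. Therefore the treewidth is 1.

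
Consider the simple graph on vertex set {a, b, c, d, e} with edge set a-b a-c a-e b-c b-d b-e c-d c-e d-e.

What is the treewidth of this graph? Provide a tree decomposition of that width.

Treewidth 3.
One such decomposition:
Bags: B1 = {a, b, c, e}  B2 = {b, c, d, e}
Tree: B1–B2

Each bag holds 4 vertices, so the decomposition has width 3, which upper-bounds the treewidth. For the lower bound, the 4 vertices {b, c, d, e} are pairwise adjacent, and any tree decomposition puts a clique entirely inside one bag — forcing width ≥ 3. Therefore the treewidth is 3.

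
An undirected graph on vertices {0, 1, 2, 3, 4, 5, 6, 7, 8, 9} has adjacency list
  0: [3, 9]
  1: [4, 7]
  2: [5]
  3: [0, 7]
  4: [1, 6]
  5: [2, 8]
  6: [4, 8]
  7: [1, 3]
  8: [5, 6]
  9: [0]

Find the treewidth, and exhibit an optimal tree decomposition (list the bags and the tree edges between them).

Treewidth 1.
Bags: B1 = {2, 5}  B2 = {5, 8}  B3 = {6, 8}  B4 = {4, 6}  B5 = {1, 4}  B6 = {1, 7}  B7 = {3, 7}  B8 = {0, 3}  B9 = {0, 9}
Tree: B1–B2, B2–B3, B3–B4, B4–B5, B5–B6, B6–B7, B7–B8, B8–B9

The largest bag has 2 vertices, giving width 1; this decomposition certifies tw(G) ≤ 1. Since G has at least one edge (e.g. 2–5), it is not an edgeless graph, so tw(G) ≥ 1. Combining the bounds, tw(G) = 1.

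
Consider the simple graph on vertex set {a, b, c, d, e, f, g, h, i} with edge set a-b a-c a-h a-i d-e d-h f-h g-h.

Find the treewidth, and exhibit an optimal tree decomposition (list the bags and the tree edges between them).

Treewidth 1.
Bags: B1 = {d, h}  B2 = {a, h}  B3 = {d, e}  B4 = {a, i}  B5 = {f, h}  B6 = {a, c}  B7 = {g, h}  B8 = {a, b}
Tree: B1–B2, B1–B3, B2–B4, B1–B5, B4–B6, B2–B7, B6–B8

Each bag holds 2 vertices, so the decomposition has width 1, which upper-bounds the treewidth. Any graph with an edge has treewidth ≥ 1, and G has the edge d–h. Combining the bounds, tw(G) = 1.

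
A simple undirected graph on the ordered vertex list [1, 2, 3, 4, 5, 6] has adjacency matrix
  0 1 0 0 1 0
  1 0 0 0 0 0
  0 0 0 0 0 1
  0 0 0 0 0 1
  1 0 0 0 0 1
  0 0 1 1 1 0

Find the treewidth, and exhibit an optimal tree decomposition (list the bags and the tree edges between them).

Each bag holds 2 vertices, so the decomposition has width 1, which upper-bounds the treewidth. Any graph with an edge has treewidth ≥ 1, and G has the edge 6–3. The upper and lower bounds meet at 1, so that is the treewidth.

Treewidth 1.
One such decomposition:
Bags: B1 = {3, 6}  B2 = {5, 6}  B3 = {4, 6}  B4 = {1, 5}  B5 = {1, 2}
Tree: B1–B2, B1–B3, B2–B4, B4–B5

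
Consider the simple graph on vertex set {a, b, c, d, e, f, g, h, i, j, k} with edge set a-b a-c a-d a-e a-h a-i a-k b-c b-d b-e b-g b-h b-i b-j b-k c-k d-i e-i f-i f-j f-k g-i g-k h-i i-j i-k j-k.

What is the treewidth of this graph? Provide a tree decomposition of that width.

The largest bag has 4 vertices, giving width 3; this decomposition certifies tw(G) ≤ 3. On the other hand G contains the 4-clique {f, i, j, k}. A clique must lie in a single bag of any decomposition, so no decomposition can have width below 3. The upper and lower bounds meet at 3, so that is the treewidth.

Treewidth 3.
Bags: B1 = {a, b, d, i}  B2 = {a, b, i, k}  B3 = {b, i, j, k}  B4 = {a, b, h, i}  B5 = {b, g, i, k}  B6 = {a, b, c, k}  B7 = {a, b, e, i}  B8 = {f, i, j, k}
Tree: B1–B2, B2–B3, B2–B4, B3–B5, B2–B6, B1–B7, B3–B8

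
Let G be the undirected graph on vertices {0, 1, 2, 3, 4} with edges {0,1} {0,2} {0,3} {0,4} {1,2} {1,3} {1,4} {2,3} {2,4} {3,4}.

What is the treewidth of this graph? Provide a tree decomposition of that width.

With just one bag of size 5, the width is 5 − 1 = 4, so tw(G) ≤ 4. Conversely, {0, 1, 2, 3, 4} is a clique of size 5, and the vertices of any clique must share a bag in every tree decomposition; so some bag has ≥ 5 vertices and tw(G) ≥ 4. Hence tw(G) = 4 exactly.

Treewidth 4.
One optimal decomposition is:
Bags: B1 = {0, 1, 2, 3, 4}
Tree: (single bag)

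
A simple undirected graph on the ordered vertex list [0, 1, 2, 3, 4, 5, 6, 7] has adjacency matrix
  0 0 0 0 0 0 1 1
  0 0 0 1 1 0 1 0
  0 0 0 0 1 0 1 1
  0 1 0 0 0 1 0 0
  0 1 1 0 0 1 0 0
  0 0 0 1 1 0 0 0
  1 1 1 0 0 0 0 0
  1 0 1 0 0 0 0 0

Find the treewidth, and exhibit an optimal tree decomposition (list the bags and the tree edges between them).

Treewidth 2.
One optimal decomposition is:
Bags: B1 = {3, 4, 5}  B2 = {1, 3, 4}  B3 = {1, 2, 4}  B4 = {1, 2, 6}  B5 = {2, 6, 7}  B6 = {0, 6, 7}
Tree: B1–B2, B2–B3, B3–B4, B4–B5, B5–B6

Every bag has size at most 3, so the width is 3 − 1 = 2 and tw(G) ≤ 2. For the lower bound, G contains the cycle 5–3–1–4–5, so G is not a forest; only forests have treewidth ≤ 1, hence tw(G) ≥ 2. The upper and lower bounds meet at 2, so that is the treewidth.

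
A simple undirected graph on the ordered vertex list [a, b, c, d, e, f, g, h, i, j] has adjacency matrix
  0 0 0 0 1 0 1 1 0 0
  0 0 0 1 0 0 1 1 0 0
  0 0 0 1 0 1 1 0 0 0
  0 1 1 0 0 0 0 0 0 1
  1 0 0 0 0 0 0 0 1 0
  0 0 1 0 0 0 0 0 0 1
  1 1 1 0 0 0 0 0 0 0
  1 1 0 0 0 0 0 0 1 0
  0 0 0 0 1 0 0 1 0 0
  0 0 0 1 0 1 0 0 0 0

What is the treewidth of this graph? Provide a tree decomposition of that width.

Treewidth 2.
Bags: B1 = {d, f, j}  B2 = {c, d, f}  B3 = {b, c, d}  B4 = {b, c, g}  B5 = {b, g, h}  B6 = {a, g, h}  B7 = {a, h, i}  B8 = {a, e, i}
Tree: B1–B2, B2–B3, B3–B4, B4–B5, B5–B6, B6–B7, B7–B8

Every bag has size at most 3, so the width is 3 − 1 = 2 and tw(G) ≤ 2. Since j–f–c–d–j is a cycle in G, G is not acyclic. Forests are exactly the graphs of treewidth ≤ 1, so tw(G) ≥ 2. Therefore the treewidth is 2.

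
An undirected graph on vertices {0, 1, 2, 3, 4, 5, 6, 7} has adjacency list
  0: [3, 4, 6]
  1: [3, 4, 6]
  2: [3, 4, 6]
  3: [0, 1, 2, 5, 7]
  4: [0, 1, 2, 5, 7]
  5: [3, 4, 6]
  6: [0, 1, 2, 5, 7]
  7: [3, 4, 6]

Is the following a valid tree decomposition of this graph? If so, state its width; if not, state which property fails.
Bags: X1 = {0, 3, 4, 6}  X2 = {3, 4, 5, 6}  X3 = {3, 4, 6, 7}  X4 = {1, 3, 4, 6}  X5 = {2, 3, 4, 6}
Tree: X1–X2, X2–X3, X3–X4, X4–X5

Every vertex of G appears in some bag (union = {0, 1, 2, 3, 4, 5, 6, 7}); every edge is covered by a bag; and for each vertex v the set of bags containing v is connected in the bag tree. The decomposition is therefore valid. The largest bag has 4 vertices, so the width is 3.

Yes; width 3.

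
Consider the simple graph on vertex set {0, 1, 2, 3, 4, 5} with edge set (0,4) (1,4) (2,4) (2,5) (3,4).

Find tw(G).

1

A width-1 tree decomposition is:
Bags: B1 = {2, 4}  B2 = {1, 4}  B3 = {0, 4}  B4 = {2, 5}  B5 = {3, 4}
Tree: B1–B2, B1–B3, B1–B4, B3–B5
Each bag holds 2 vertices, so the decomposition has width 1, which upper-bounds the treewidth. Since G has at least one edge (e.g. 2–4), it is not an edgeless graph, so tw(G) ≥ 1. Combining the bounds, tw(G) = 1.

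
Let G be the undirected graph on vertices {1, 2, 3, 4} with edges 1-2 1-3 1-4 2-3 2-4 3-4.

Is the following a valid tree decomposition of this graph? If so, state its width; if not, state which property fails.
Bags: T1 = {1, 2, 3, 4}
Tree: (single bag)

Checking the three conditions: (i) the bags cover all of {1, 2, 3, 4}; (ii) for each edge, some bag contains both endpoints; (iii) the bags containing any fixed vertex form a subtree. All hold, so the decomposition is valid with width 4 − 1 = 3.

Yes; width 3.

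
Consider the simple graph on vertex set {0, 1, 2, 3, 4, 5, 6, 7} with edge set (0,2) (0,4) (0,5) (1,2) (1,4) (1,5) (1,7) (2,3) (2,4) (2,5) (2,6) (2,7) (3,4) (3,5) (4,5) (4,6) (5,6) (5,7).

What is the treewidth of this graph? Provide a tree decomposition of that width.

Treewidth 3.
One optimal decomposition is:
Bags: B1 = {1, 2, 4, 5}  B2 = {2, 3, 4, 5}  B3 = {2, 4, 5, 6}  B4 = {1, 2, 5, 7}  B5 = {0, 2, 4, 5}
Tree: B1–B2, B1–B3, B1–B4, B3–B5

Every bag has size at most 4, so the width is 4 − 1 = 3 and tw(G) ≤ 3. For the lower bound, the 4 vertices {0, 2, 4, 5} are pairwise adjacent, and any tree decomposition puts a clique entirely inside one bag — forcing width ≥ 3. Therefore the treewidth is 3.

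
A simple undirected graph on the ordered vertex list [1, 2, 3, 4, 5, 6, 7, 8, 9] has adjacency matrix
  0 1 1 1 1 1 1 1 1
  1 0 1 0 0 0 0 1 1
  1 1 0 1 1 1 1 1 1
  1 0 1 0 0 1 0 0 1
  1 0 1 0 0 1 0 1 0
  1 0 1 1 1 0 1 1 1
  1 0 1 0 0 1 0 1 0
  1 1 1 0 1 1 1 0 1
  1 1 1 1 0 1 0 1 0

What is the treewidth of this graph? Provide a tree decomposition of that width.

Treewidth 4.
One optimal decomposition is:
Bags: B1 = {1, 3, 6, 8, 9}  B2 = {1, 3, 6, 7, 8}  B3 = {1, 3, 4, 6, 9}  B4 = {1, 2, 3, 8, 9}  B5 = {1, 3, 5, 6, 8}
Tree: B1–B2, B1–B3, B1–B4, B2–B5

Each bag holds 5 vertices, so the decomposition has width 4, which upper-bounds the treewidth. For the lower bound, the 5 vertices {1, 2, 3, 8, 9} are pairwise adjacent, and any tree decomposition puts a clique entirely inside one bag — forcing width ≥ 4. Hence tw(G) = 4 exactly.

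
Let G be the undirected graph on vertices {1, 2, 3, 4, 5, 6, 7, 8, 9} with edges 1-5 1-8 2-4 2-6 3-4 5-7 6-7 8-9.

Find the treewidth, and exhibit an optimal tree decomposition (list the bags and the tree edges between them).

Treewidth 1.
One such decomposition:
Bags: B1 = {8, 9}  B2 = {1, 8}  B3 = {1, 5}  B4 = {5, 7}  B5 = {6, 7}  B6 = {2, 6}  B7 = {2, 4}  B8 = {3, 4}
Tree: B1–B2, B2–B3, B3–B4, B4–B5, B5–B6, B6–B7, B7–B8

Every bag has size at most 2, so the width is 2 − 1 = 1 and tw(G) ≤ 1. G has an edge, so its treewidth is at least 1. The upper and lower bounds meet at 1, so that is the treewidth.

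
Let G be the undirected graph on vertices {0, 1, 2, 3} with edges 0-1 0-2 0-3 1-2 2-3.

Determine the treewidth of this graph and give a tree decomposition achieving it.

The largest bag has 3 vertices, giving width 2; this decomposition certifies tw(G) ≤ 2. On the other hand G contains the 3-clique {0, 1, 2}. A clique must lie in a single bag of any decomposition, so no decomposition can have width below 2. The upper and lower bounds meet at 2, so that is the treewidth.

Treewidth 2.
One such decomposition:
Bags: B1 = {0, 1, 2}  B2 = {0, 2, 3}
Tree: B1–B2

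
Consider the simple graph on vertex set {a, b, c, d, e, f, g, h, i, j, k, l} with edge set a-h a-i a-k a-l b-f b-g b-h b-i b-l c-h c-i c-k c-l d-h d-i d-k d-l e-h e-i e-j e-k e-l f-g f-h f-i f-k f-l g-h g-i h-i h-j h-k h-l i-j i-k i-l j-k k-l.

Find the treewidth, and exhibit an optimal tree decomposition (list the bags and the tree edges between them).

The largest bag has 5 vertices, giving width 4; this decomposition certifies tw(G) ≤ 4. On the other hand G contains the 5-clique {b, f, g, h, i}. A clique must lie in a single bag of any decomposition, so no decomposition can have width below 4. Therefore the treewidth is 4.

Treewidth 4.
Bags: B1 = {f, h, i, k, l}  B2 = {b, f, h, i, l}  B3 = {e, h, i, k, l}  B4 = {c, h, i, k, l}  B5 = {a, h, i, k, l}  B6 = {e, h, i, j, k}  B7 = {d, h, i, k, l}  B8 = {b, f, g, h, i}
Tree: B1–B2, B1–B3, B1–B4, B1–B5, B3–B6, B3–B7, B2–B8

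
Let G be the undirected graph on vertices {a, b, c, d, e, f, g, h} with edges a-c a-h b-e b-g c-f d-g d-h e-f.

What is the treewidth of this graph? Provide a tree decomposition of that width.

Every bag has size at most 3, so the width is 3 − 1 = 2 and tw(G) ≤ 2. For the lower bound, G contains the cycle h–a–c–f–e–b–g–d–h, so G is not a forest; only forests have treewidth ≤ 1, hence tw(G) ≥ 2. Hence tw(G) = 2 exactly.

Treewidth 2.
Bags: B1 = {a, c, h}  B2 = {c, f, h}  B3 = {e, f, h}  B4 = {b, e, h}  B5 = {b, g, h}  B6 = {d, g, h}
Tree: B1–B2, B2–B3, B3–B4, B4–B5, B5–B6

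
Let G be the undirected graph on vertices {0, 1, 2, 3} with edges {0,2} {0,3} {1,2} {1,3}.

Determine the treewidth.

A width-2 tree decomposition is:
Bags: B1 = {0, 1, 2}  B2 = {0, 1, 3}
Tree: B1–B2
Every bag has size at most 3, so the width is 3 − 1 = 2 and tw(G) ≤ 2. For the lower bound, G contains the cycle 1–2–0–3–1, so G is not a forest; only forests have treewidth ≤ 1, hence tw(G) ≥ 2. Therefore the treewidth is 2.

2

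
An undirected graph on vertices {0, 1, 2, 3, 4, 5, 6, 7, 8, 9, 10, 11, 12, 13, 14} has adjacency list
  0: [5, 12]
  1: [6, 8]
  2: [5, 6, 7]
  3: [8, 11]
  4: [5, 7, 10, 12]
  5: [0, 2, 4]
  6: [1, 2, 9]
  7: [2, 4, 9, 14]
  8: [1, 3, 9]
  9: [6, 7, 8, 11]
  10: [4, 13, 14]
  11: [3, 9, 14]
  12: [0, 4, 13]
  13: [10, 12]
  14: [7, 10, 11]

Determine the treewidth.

3

A width-3 tree decomposition is:
Bags: B1 = {1, 3, 8, 11}  B2 = {1, 8, 9, 11}  B3 = {1, 6, 9, 11}  B4 = {6, 9, 11, 14}  B5 = {6, 7, 9, 14}  B6 = {2, 6, 7, 14}  B7 = {2, 7, 10, 14}  B8 = {2, 4, 7, 10}  B9 = {2, 4, 5, 10}  B10 = {4, 5, 10, 13}  B11 = {4, 5, 12, 13}  B12 = {0, 5, 12, 13}
Tree: B1–B2, B2–B3, B3–B4, B4–B5, B5–B6, B6–B7, B7–B8, B8–B9, B9–B10, B10–B11, B11–B12
The largest bag has 4 vertices, giving width 3; this decomposition certifies tw(G) ≤ 3. For the lower bound: the 4 vertex sets {1,3,8}, {11}, {9}, {2,6,7,14} are disjoint, each induces a connected subgraph, and every pair is joined by at least one edge of G. Contracting each set to a single vertex therefore yields K_{4} as a minor, and since treewidth is minor-monotone, tw(G) ≥ tw(K_{4}) = 3. Therefore the treewidth is 3.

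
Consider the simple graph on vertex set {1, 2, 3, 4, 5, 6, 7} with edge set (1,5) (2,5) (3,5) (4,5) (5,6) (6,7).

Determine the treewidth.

A width-1 tree decomposition is:
Bags: B1 = {5, 6}  B2 = {2, 5}  B3 = {1, 5}  B4 = {3, 5}  B5 = {6, 7}  B6 = {4, 5}
Tree: B1–B2, B1–B3, B2–B4, B1–B5, B1–B6
The largest bag has 2 vertices, giving width 1; this decomposition certifies tw(G) ≤ 1. G has an edge, so its treewidth is at least 1. Hence tw(G) = 1 exactly.

1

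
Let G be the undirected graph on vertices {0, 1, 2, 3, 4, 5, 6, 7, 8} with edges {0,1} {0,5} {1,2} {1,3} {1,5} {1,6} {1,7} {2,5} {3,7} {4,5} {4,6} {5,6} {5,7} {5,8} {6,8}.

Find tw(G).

2

A width-2 tree decomposition is:
Bags: B1 = {1, 5, 7}  B2 = {1, 2, 5}  B3 = {1, 5, 6}  B4 = {1, 3, 7}  B5 = {5, 6, 8}  B6 = {4, 5, 6}  B7 = {0, 1, 5}
Tree: B1–B2, B2–B3, B1–B4, B3–B5, B5–B6, B1–B7
Every bag has size at most 3, so the width is 3 − 1 = 2 and tw(G) ≤ 2. On the other hand G contains the 3-clique {1, 3, 7}. A clique must lie in a single bag of any decomposition, so no decomposition can have width below 2. Therefore the treewidth is 2.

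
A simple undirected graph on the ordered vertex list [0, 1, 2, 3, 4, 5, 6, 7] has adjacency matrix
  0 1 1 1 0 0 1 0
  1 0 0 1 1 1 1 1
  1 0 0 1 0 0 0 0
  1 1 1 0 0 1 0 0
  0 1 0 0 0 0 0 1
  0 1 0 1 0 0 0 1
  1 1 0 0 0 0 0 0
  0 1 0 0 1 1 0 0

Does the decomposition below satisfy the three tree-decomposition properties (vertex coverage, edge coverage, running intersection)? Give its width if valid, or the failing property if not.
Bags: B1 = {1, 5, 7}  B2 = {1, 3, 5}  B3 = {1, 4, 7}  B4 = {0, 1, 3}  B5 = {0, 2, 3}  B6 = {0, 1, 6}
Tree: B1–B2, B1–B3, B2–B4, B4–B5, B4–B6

Yes; width 2.

Vertex coverage: the bags together contain {0, 1, 2, 3, 4, 5, 6, 7}, the full vertex set. Edge coverage: each edge of G has both endpoints in at least one bag. Running intersection: for every vertex, the bags containing it form a connected subtree. All three properties hold, so this is a valid tree decomposition of width max|bag| − 1 = 2, and hence tw(G) ≤ 2.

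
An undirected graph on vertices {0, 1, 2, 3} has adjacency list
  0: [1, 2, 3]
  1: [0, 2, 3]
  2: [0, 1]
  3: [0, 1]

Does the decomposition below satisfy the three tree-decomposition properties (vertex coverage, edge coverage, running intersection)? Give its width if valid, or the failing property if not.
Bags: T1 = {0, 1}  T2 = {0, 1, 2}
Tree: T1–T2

No — vertex 3 appears in no bag.

A tree decomposition must satisfy three properties: every vertex lies in some bag; for every edge, both endpoints lie together in some bag; and for every vertex, the bags containing it form a connected subtree. Here vertex 3 appears in no bag, so the decomposition is invalid.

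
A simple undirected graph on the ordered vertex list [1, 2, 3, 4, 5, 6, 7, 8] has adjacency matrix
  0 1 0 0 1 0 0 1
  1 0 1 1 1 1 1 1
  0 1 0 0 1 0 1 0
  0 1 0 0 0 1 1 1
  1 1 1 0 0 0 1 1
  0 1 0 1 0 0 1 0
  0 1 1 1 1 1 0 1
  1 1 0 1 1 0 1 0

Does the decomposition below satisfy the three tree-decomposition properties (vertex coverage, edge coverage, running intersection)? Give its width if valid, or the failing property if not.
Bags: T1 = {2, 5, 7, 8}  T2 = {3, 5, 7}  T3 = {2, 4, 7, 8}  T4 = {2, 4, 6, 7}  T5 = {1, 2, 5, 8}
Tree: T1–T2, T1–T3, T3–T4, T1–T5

No — edge (2,3) lies in no bag.

A tree decomposition must satisfy three properties: every vertex lies in some bag; for every edge, both endpoints lie together in some bag; and for every vertex, the bags containing it form a connected subtree. Here edge (2,3) lies in no bag, so the decomposition is invalid.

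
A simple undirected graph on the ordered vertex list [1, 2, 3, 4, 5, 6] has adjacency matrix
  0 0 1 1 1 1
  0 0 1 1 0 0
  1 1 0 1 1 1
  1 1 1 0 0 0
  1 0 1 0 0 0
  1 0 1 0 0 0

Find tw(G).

2

A width-2 tree decomposition is:
Bags: B1 = {1, 3, 6}  B2 = {1, 3, 5}  B3 = {1, 3, 4}  B4 = {2, 3, 4}
Tree: B1–B2, B1–B3, B3–B4
The largest bag has 3 vertices, giving width 2; this decomposition certifies tw(G) ≤ 2. For the lower bound, the 3 vertices {1, 3, 4} are pairwise adjacent, and any tree decomposition puts a clique entirely inside one bag — forcing width ≥ 2. Therefore the treewidth is 2.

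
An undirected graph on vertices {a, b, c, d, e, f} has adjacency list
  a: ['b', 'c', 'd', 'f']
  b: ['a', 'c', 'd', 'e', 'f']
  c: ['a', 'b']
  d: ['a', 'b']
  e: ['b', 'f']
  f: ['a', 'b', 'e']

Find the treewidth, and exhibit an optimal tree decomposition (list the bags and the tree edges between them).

Treewidth 2.
One such decomposition:
Bags: B1 = {a, b, c}  B2 = {a, b, f}  B3 = {b, e, f}  B4 = {a, b, d}
Tree: B1–B2, B2–B3, B1–B4

Every bag has size at most 3, so the width is 3 − 1 = 2 and tw(G) ≤ 2. On the other hand G contains the 3-clique {b, e, f}. A clique must lie in a single bag of any decomposition, so no decomposition can have width below 2. Combining the bounds, tw(G) = 2.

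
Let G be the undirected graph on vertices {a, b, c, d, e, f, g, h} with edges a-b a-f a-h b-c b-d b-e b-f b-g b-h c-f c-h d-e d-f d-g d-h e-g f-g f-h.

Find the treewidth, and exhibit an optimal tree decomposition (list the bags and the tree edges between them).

Each bag holds 4 vertices, so the decomposition has width 3, which upper-bounds the treewidth. On the other hand G contains the 4-clique {b, d, e, g}. A clique must lie in a single bag of any decomposition, so no decomposition can have width below 3. Combining the bounds, tw(G) = 3.

Treewidth 3.
One optimal decomposition is:
Bags: B1 = {a, b, f, h}  B2 = {b, c, f, h}  B3 = {b, d, f, h}  B4 = {b, d, f, g}  B5 = {b, d, e, g}
Tree: B1–B2, B2–B3, B3–B4, B4–B5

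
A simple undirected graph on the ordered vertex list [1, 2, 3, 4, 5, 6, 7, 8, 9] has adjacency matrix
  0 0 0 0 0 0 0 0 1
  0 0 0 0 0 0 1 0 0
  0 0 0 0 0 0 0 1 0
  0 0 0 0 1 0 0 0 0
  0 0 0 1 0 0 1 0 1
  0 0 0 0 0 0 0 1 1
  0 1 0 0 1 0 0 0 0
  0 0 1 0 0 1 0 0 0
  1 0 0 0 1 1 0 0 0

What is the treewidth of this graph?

1

A width-1 tree decomposition is:
Bags: B1 = {5, 9}  B2 = {6, 9}  B3 = {6, 8}  B4 = {4, 5}  B5 = {5, 7}  B6 = {1, 9}  B7 = {2, 7}  B8 = {3, 8}
Tree: B1–B2, B2–B3, B1–B4, B4–B5, B1–B6, B5–B7, B3–B8
The largest bag has 2 vertices, giving width 1; this decomposition certifies tw(G) ≤ 1. Any graph with an edge has treewidth ≥ 1, and G has the edge 9–5. Hence tw(G) = 1 exactly.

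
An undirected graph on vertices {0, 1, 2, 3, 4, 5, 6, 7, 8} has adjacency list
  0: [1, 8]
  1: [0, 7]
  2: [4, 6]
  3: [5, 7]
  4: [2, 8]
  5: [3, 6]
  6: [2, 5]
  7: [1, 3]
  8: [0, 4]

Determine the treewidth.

2

A width-2 tree decomposition is:
Bags: B1 = {2, 4, 6}  B2 = {4, 5, 6}  B3 = {3, 4, 5}  B4 = {3, 4, 7}  B5 = {1, 4, 7}  B6 = {0, 1, 4}  B7 = {0, 4, 8}
Tree: B1–B2, B2–B3, B3–B4, B4–B5, B5–B6, B6–B7
Every bag has size at most 3, so the width is 3 − 1 = 2 and tw(G) ≤ 2. The edges 4–2–6–5–3–7–1–0–8–4 form a cycle, so G is not a tree and its treewidth is at least 2. The upper and lower bounds meet at 2, so that is the treewidth.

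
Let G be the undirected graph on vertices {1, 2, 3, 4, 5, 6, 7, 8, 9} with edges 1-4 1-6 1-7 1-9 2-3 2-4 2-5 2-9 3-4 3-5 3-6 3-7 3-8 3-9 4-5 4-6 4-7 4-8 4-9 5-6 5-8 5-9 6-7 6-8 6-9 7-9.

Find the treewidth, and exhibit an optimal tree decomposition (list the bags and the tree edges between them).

Treewidth 4.
Bags: B1 = {3, 4, 6, 7, 9}  B2 = {1, 4, 6, 7, 9}  B3 = {3, 4, 5, 6, 9}  B4 = {2, 3, 4, 5, 9}  B5 = {3, 4, 5, 6, 8}
Tree: B1–B2, B1–B3, B3–B4, B3–B5

Every bag has size at most 5, so the width is 5 − 1 = 4 and tw(G) ≤ 4. Conversely, {1, 4, 6, 7, 9} is a clique of size 5, and the vertices of any clique must share a bag in every tree decomposition; so some bag has ≥ 5 vertices and tw(G) ≥ 4. Therefore the treewidth is 4.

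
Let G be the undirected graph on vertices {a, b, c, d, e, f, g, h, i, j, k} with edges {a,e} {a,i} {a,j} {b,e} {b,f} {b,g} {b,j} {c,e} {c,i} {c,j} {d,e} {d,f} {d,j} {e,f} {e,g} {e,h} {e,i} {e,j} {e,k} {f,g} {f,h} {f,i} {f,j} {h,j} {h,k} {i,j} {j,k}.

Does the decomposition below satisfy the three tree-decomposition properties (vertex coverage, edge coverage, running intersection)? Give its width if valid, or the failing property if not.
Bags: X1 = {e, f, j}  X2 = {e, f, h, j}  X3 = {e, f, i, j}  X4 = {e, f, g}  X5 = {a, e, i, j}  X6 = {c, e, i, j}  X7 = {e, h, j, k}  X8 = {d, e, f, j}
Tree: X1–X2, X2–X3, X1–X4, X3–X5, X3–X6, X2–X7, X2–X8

No — vertex b appears in no bag.

A tree decomposition must satisfy three properties: every vertex lies in some bag; for every edge, both endpoints lie together in some bag; and for every vertex, the bags containing it form a connected subtree. Here vertex b appears in no bag, so the decomposition is invalid.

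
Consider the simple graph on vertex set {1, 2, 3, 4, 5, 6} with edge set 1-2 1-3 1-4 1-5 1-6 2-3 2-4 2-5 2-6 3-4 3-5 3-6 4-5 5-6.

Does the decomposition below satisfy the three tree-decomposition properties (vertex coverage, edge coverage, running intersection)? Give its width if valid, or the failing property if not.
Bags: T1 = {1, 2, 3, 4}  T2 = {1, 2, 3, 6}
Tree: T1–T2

A tree decomposition must satisfy three properties: every vertex lies in some bag; for every edge, both endpoints lie together in some bag; and for every vertex, the bags containing it form a connected subtree. Here vertex 5 appears in no bag, so the decomposition is invalid.

No — vertex 5 appears in no bag.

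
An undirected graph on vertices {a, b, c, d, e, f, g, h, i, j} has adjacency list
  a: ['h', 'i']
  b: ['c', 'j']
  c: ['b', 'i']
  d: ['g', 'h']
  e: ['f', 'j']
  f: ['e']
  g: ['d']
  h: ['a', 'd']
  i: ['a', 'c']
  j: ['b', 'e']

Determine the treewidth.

1

A width-1 tree decomposition is:
Bags: B1 = {d, g}  B2 = {d, h}  B3 = {a, h}  B4 = {a, i}  B5 = {c, i}  B6 = {b, c}  B7 = {b, j}  B8 = {e, j}  B9 = {e, f}
Tree: B1–B2, B2–B3, B3–B4, B4–B5, B5–B6, B6–B7, B7–B8, B8–B9
Every bag has size at most 2, so the width is 2 − 1 = 1 and tw(G) ≤ 1. Any graph with an edge has treewidth ≥ 1, and G has the edge g–d. Combining the bounds, tw(G) = 1.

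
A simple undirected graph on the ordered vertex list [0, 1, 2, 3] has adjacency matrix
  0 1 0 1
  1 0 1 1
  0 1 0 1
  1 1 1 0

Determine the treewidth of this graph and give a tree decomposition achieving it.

Each bag holds 3 vertices, so the decomposition has width 2, which upper-bounds the treewidth. On the other hand G contains the 3-clique {0, 1, 3}. A clique must lie in a single bag of any decomposition, so no decomposition can have width below 2. The upper and lower bounds meet at 2, so that is the treewidth.

Treewidth 2.
One optimal decomposition is:
Bags: B1 = {1, 2, 3}  B2 = {0, 1, 3}
Tree: B1–B2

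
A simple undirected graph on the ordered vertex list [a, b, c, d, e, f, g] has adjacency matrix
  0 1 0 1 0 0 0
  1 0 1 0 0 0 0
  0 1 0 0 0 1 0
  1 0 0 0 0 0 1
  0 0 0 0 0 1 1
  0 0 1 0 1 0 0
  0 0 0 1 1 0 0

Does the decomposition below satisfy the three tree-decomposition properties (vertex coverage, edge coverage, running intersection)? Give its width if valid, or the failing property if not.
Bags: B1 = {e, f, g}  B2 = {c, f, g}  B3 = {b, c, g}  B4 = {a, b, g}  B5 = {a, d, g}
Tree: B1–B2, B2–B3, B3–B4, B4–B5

Checking the three conditions: (i) the bags cover all of {a, b, c, d, e, f, g}; (ii) for each edge, some bag contains both endpoints; (iii) the bags containing any fixed vertex form a subtree. All hold, so the decomposition is valid with width 3 − 1 = 2.

Yes; width 2.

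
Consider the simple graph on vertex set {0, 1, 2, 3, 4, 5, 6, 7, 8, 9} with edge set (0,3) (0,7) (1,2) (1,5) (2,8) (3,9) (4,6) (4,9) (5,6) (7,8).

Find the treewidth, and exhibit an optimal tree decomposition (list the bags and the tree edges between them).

Treewidth 2.
One optimal decomposition is:
Bags: B1 = {1, 2, 8}  B2 = {1, 5, 8}  B3 = {5, 6, 8}  B4 = {4, 6, 8}  B5 = {4, 8, 9}  B6 = {3, 8, 9}  B7 = {0, 3, 8}  B8 = {0, 7, 8}
Tree: B1–B2, B2–B3, B3–B4, B4–B5, B5–B6, B6–B7, B7–B8

Every bag has size at most 3, so the width is 3 − 1 = 2 and tw(G) ≤ 2. Since 8–2–1–5–6–4–9–3–0–7–8 is a cycle in G, G is not acyclic. Forests are exactly the graphs of treewidth ≤ 1, so tw(G) ≥ 2. The upper and lower bounds meet at 2, so that is the treewidth.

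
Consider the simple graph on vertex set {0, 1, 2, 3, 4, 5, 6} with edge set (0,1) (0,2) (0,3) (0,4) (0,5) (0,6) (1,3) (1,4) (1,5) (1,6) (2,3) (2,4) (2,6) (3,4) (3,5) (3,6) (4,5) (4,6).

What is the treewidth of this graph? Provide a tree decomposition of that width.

The largest bag has 5 vertices, giving width 4; this decomposition certifies tw(G) ≤ 4. For the lower bound, the 5 vertices {0, 1, 3, 4, 5} are pairwise adjacent, and any tree decomposition puts a clique entirely inside one bag — forcing width ≥ 4. Therefore the treewidth is 4.

Treewidth 4.
One optimal decomposition is:
Bags: B1 = {0, 1, 3, 4, 5}  B2 = {0, 1, 3, 4, 6}  B3 = {0, 2, 3, 4, 6}
Tree: B1–B2, B2–B3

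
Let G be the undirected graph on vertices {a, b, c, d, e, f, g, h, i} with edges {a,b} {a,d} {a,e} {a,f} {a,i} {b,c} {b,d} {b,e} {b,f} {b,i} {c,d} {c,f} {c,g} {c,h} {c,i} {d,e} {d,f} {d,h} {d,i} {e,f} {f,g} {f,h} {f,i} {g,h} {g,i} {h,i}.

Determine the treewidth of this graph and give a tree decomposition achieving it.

Every bag has size at most 5, so the width is 5 − 1 = 4 and tw(G) ≤ 4. For the lower bound, the 5 vertices {c, d, f, h, i} are pairwise adjacent, and any tree decomposition puts a clique entirely inside one bag — forcing width ≥ 4. Hence tw(G) = 4 exactly.

Treewidth 4.
One such decomposition:
Bags: B1 = {a, b, d, f, i}  B2 = {b, c, d, f, i}  B3 = {c, d, f, h, i}  B4 = {c, f, g, h, i}  B5 = {a, b, d, e, f}
Tree: B1–B2, B2–B3, B3–B4, B1–B5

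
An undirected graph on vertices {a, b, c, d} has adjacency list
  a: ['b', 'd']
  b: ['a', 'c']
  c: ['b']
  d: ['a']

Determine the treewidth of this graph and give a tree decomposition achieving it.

Treewidth 1.
One optimal decomposition is:
Bags: B1 = {a, d}  B2 = {a, b}  B3 = {b, c}
Tree: B1–B2, B2–B3

The largest bag has 2 vertices, giving width 1; this decomposition certifies tw(G) ≤ 1. G has an edge, so its treewidth is at least 1. The upper and lower bounds meet at 1, so that is the treewidth.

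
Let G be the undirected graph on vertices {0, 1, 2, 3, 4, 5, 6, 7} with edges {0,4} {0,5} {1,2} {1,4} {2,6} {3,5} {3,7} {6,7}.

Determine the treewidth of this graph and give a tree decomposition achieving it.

The largest bag has 3 vertices, giving width 2; this decomposition certifies tw(G) ≤ 2. For the lower bound, G contains the cycle 5–0–4–1–2–6–7–3–5, so G is not a forest; only forests have treewidth ≤ 1, hence tw(G) ≥ 2. The upper and lower bounds meet at 2, so that is the treewidth.

Treewidth 2.
Bags: B1 = {0, 4, 5}  B2 = {1, 4, 5}  B3 = {1, 2, 5}  B4 = {2, 5, 6}  B5 = {5, 6, 7}  B6 = {3, 5, 7}
Tree: B1–B2, B2–B3, B3–B4, B4–B5, B5–B6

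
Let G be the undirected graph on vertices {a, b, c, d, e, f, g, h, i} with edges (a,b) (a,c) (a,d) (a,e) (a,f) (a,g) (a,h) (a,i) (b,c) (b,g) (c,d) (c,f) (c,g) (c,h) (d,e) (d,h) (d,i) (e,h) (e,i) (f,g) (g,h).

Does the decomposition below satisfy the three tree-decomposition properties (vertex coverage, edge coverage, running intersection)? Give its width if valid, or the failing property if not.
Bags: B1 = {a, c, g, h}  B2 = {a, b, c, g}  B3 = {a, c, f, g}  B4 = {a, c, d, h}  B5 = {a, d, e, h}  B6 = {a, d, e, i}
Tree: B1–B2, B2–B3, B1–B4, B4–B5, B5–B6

Yes; width 3.

Every vertex of G appears in some bag (union = {a, b, c, d, e, f, g, h, i}); every edge is covered by a bag; and for each vertex v the set of bags containing v is connected in the bag tree. The decomposition is therefore valid. The largest bag has 4 vertices, so the width is 3.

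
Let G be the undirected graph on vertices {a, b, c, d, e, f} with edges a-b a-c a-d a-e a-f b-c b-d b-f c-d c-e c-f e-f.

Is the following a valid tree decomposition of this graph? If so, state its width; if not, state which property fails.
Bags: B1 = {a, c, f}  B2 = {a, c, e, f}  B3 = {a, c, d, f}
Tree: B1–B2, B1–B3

A tree decomposition must satisfy three properties: every vertex lies in some bag; for every edge, both endpoints lie together in some bag; and for every vertex, the bags containing it form a connected subtree. Here vertex b appears in no bag, so the decomposition is invalid.

No — vertex b appears in no bag.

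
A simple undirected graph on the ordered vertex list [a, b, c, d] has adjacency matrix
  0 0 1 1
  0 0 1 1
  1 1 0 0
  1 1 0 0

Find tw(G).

2

A width-2 tree decomposition is:
Bags: B1 = {b, c, d}  B2 = {a, c, d}
Tree: B1–B2
The largest bag has 3 vertices, giving width 2; this decomposition certifies tw(G) ≤ 2. For the lower bound, G contains the cycle d–b–c–a–d, so G is not a forest; only forests have treewidth ≤ 1, hence tw(G) ≥ 2. The upper and lower bounds meet at 2, so that is the treewidth.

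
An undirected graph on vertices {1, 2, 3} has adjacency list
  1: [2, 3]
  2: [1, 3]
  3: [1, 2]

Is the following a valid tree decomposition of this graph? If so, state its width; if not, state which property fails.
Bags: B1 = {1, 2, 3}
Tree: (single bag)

Every vertex of G appears in some bag (union = {1, 2, 3}); every edge is covered by a bag; and for each vertex v the set of bags containing v is connected in the bag tree. The decomposition is therefore valid. The largest bag has 3 vertices, so the width is 2.

Yes; width 2.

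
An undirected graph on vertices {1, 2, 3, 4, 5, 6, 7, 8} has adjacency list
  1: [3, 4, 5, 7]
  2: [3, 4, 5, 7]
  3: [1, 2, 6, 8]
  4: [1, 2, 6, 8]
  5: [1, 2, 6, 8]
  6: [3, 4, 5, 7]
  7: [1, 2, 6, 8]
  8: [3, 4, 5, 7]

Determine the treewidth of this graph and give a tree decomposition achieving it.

Every bag has size at most 5, so the width is 5 − 1 = 4 and tw(G) ≤ 4. For the lower bound: the 5 vertex sets {3,6}, {2,4}, {7,8}, {1}, {5} are disjoint, each induces a connected subgraph, and every pair is joined by at least one edge of G. Contracting each set to a single vertex therefore yields K_{5} as a minor, and since treewidth is minor-monotone, tw(G) ≥ tw(K_{5}) = 4. The upper and lower bounds meet at 4, so that is the treewidth.

Treewidth 4.
Bags: B1 = {1, 2, 3, 6, 8}  B2 = {1, 2, 4, 6, 8}  B3 = {1, 2, 6, 7, 8}  B4 = {1, 2, 5, 6, 8}
Tree: B1–B2, B2–B3, B3–B4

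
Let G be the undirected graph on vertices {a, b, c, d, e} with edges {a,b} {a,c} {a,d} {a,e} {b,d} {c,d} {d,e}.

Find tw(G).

A width-2 tree decomposition is:
Bags: B1 = {a, c, d}  B2 = {a, b, d}  B3 = {a, d, e}
Tree: B1–B2, B1–B3
Every bag has size at most 3, so the width is 3 − 1 = 2 and tw(G) ≤ 2. On the other hand G contains the 3-clique {a, d, e}. A clique must lie in a single bag of any decomposition, so no decomposition can have width below 2. Combining the bounds, tw(G) = 2.

2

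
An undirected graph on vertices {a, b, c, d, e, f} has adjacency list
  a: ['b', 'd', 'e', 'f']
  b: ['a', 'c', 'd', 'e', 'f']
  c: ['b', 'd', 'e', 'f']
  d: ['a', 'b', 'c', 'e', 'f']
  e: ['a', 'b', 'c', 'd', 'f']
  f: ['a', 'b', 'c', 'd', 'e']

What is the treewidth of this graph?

A width-4 tree decomposition is:
Bags: B1 = {b, c, d, e, f}  B2 = {a, b, d, e, f}
Tree: B1–B2
The largest bag has 5 vertices, giving width 4; this decomposition certifies tw(G) ≤ 4. On the other hand G contains the 5-clique {b, c, d, e, f}. A clique must lie in a single bag of any decomposition, so no decomposition can have width below 4. Therefore the treewidth is 4.

4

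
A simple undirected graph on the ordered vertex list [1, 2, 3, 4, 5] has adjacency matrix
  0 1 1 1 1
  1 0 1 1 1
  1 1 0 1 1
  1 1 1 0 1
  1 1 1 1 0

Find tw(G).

A width-4 tree decomposition is:
Bags: B1 = {1, 2, 3, 4, 5}
Tree: (single bag)
With just one bag of size 5, the width is 5 − 1 = 4, so tw(G) ≤ 4. Conversely, {1, 2, 3, 4, 5} is a clique of size 5, and the vertices of any clique must share a bag in every tree decomposition; so some bag has ≥ 5 vertices and tw(G) ≥ 4. Hence tw(G) = 4 exactly.

4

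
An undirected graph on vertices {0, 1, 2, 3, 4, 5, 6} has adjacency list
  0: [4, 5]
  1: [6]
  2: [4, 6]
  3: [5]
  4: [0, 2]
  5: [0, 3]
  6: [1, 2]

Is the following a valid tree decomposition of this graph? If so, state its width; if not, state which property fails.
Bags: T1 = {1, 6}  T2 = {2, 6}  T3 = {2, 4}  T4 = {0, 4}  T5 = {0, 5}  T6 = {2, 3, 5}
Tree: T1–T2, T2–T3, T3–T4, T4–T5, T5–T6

A tree decomposition must satisfy three properties: every vertex lies in some bag; for every edge, both endpoints lie together in some bag; and for every vertex, the bags containing it form a connected subtree. Here bags containing vertex 2 are not connected in the tree, so the decomposition is invalid.

No — bags containing vertex 2 are not connected in the tree.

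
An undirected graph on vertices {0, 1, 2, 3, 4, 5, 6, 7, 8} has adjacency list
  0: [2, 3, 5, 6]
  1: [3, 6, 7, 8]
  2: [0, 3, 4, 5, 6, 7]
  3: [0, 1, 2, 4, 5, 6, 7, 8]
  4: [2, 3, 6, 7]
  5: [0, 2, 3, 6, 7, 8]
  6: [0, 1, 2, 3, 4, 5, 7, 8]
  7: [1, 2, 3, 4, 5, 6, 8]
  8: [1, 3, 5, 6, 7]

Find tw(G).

A width-4 tree decomposition is:
Bags: B1 = {2, 3, 5, 6, 7}  B2 = {3, 5, 6, 7, 8}  B3 = {1, 3, 6, 7, 8}  B4 = {0, 2, 3, 5, 6}  B5 = {2, 3, 4, 6, 7}
Tree: B1–B2, B2–B3, B1–B4, B1–B5
Each bag holds 5 vertices, so the decomposition has width 4, which upper-bounds the treewidth. On the other hand G contains the 5-clique {0, 2, 3, 5, 6}. A clique must lie in a single bag of any decomposition, so no decomposition can have width below 4. Therefore the treewidth is 4.

4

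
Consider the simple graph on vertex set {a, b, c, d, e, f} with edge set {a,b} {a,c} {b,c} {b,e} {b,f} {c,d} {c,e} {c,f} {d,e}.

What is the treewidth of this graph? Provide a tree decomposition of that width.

Treewidth 2.
Bags: B1 = {b, c, e}  B2 = {a, b, c}  B3 = {b, c, f}  B4 = {c, d, e}
Tree: B1–B2, B2–B3, B1–B4

Each bag holds 3 vertices, so the decomposition has width 2, which upper-bounds the treewidth. Conversely, {c, d, e} is a clique of size 3, and the vertices of any clique must share a bag in every tree decomposition; so some bag has ≥ 3 vertices and tw(G) ≥ 2. Therefore the treewidth is 2.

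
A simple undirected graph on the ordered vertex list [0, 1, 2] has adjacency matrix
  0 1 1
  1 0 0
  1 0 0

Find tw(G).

A width-1 tree decomposition is:
Bags: B1 = {0, 1}  B2 = {0, 2}
Tree: B1–B2
Every bag has size at most 2, so the width is 2 − 1 = 1 and tw(G) ≤ 1. Since G has at least one edge (e.g. 1–0), it is not an edgeless graph, so tw(G) ≥ 1. Combining the bounds, tw(G) = 1.

1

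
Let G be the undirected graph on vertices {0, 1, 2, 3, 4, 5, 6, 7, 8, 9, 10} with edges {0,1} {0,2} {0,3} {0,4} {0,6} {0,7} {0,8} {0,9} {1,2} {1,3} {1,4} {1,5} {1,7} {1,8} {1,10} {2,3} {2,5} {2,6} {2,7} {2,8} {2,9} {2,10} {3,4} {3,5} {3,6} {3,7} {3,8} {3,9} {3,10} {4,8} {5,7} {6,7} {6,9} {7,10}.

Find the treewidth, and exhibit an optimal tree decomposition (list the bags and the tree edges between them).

Treewidth 4.
One such decomposition:
Bags: B1 = {0, 2, 3, 6, 7}  B2 = {0, 1, 2, 3, 7}  B3 = {0, 2, 3, 6, 9}  B4 = {0, 1, 2, 3, 8}  B5 = {0, 1, 3, 4, 8}  B6 = {1, 2, 3, 7, 10}  B7 = {1, 2, 3, 5, 7}
Tree: B1–B2, B1–B3, B2–B4, B4–B5, B2–B6, B6–B7

Every bag has size at most 5, so the width is 5 − 1 = 4 and tw(G) ≤ 4. Conversely, {0, 1, 2, 3, 8} is a clique of size 5, and the vertices of any clique must share a bag in every tree decomposition; so some bag has ≥ 5 vertices and tw(G) ≥ 4. Therefore the treewidth is 4.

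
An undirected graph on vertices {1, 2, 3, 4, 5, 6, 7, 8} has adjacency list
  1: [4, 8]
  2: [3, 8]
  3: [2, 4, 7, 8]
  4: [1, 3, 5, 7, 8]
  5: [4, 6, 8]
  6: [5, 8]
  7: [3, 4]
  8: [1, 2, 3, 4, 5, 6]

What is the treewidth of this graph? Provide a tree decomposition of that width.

Every bag has size at most 3, so the width is 3 − 1 = 2 and tw(G) ≤ 2. For the lower bound, the 3 vertices {2, 3, 8} are pairwise adjacent, and any tree decomposition puts a clique entirely inside one bag — forcing width ≥ 2. Hence tw(G) = 2 exactly.

Treewidth 2.
Bags: B1 = {3, 4, 8}  B2 = {4, 5, 8}  B3 = {2, 3, 8}  B4 = {1, 4, 8}  B5 = {3, 4, 7}  B6 = {5, 6, 8}
Tree: B1–B2, B1–B3, B1–B4, B1–B5, B2–B6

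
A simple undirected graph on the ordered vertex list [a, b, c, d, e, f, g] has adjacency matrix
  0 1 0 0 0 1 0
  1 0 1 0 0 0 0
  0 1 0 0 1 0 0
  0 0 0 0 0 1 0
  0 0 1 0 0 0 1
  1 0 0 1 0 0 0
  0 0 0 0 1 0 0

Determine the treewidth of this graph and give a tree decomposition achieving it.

The largest bag has 2 vertices, giving width 1; this decomposition certifies tw(G) ≤ 1. Since G has at least one edge (e.g. g–e), it is not an edgeless graph, so tw(G) ≥ 1. Hence tw(G) = 1 exactly.

Treewidth 1.
One optimal decomposition is:
Bags: B1 = {e, g}  B2 = {c, e}  B3 = {b, c}  B4 = {a, b}  B5 = {a, f}  B6 = {d, f}
Tree: B1–B2, B2–B3, B3–B4, B4–B5, B5–B6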